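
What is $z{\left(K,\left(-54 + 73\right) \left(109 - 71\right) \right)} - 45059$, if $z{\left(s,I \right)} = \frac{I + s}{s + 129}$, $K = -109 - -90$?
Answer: $- \frac{4955787}{110} \approx -45053.0$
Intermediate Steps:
$K = -19$ ($K = -109 + 90 = -19$)
$z{\left(s,I \right)} = \frac{I + s}{129 + s}$
$z{\left(K,\left(-54 + 73\right) \left(109 - 71\right) \right)} - 45059 = \frac{\left(-54 + 73\right) \left(109 - 71\right) - 19}{129 - 19} - 45059 = \frac{19 \cdot 38 - 19}{110} - 45059 = \frac{722 - 19}{110} - 45059 = \frac{1}{110} \cdot 703 - 45059 = \frac{703}{110} - 45059 = - \frac{4955787}{110}$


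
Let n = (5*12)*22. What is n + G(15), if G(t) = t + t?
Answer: 1350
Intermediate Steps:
n = 1320 (n = 60*22 = 1320)
G(t) = 2*t
n + G(15) = 1320 + 2*15 = 1320 + 30 = 1350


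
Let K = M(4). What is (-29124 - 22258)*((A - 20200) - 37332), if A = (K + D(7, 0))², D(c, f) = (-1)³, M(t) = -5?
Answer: 2954259472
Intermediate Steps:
K = -5
D(c, f) = -1
A = 36 (A = (-5 - 1)² = (-6)² = 36)
(-29124 - 22258)*((A - 20200) - 37332) = (-29124 - 22258)*((36 - 20200) - 37332) = -51382*(-20164 - 37332) = -51382*(-57496) = 2954259472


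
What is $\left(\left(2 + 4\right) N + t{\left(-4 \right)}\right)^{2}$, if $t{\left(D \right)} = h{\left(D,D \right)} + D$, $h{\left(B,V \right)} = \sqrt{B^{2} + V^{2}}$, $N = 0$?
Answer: $48 - 32 \sqrt{2} \approx 2.7452$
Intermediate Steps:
$t{\left(D \right)} = D + \sqrt{2} \sqrt{D^{2}}$ ($t{\left(D \right)} = \sqrt{D^{2} + D^{2}} + D = \sqrt{2 D^{2}} + D = \sqrt{2} \sqrt{D^{2}} + D = D + \sqrt{2} \sqrt{D^{2}}$)
$\left(\left(2 + 4\right) N + t{\left(-4 \right)}\right)^{2} = \left(\left(2 + 4\right) 0 - \left(4 - \sqrt{2} \sqrt{\left(-4\right)^{2}}\right)\right)^{2} = \left(6 \cdot 0 - \left(4 - \sqrt{2} \sqrt{16}\right)\right)^{2} = \left(0 - \left(4 - \sqrt{2} \cdot 4\right)\right)^{2} = \left(0 - \left(4 - 4 \sqrt{2}\right)\right)^{2} = \left(-4 + 4 \sqrt{2}\right)^{2}$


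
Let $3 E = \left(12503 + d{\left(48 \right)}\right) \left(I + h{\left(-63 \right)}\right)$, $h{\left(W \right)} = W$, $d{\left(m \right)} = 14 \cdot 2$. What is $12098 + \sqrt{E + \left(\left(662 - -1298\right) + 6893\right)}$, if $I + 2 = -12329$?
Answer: $12098 + i \sqrt{51760885} \approx 12098.0 + 7194.5 i$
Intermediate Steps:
$d{\left(m \right)} = 28$
$I = -12331$ ($I = -2 - 12329 = -12331$)
$E = -51769738$ ($E = \frac{\left(12503 + 28\right) \left(-12331 - 63\right)}{3} = \frac{12531 \left(-12394\right)}{3} = \frac{1}{3} \left(-155309214\right) = -51769738$)
$12098 + \sqrt{E + \left(\left(662 - -1298\right) + 6893\right)} = 12098 + \sqrt{-51769738 + \left(\left(662 - -1298\right) + 6893\right)} = 12098 + \sqrt{-51769738 + \left(\left(662 + 1298\right) + 6893\right)} = 12098 + \sqrt{-51769738 + \left(1960 + 6893\right)} = 12098 + \sqrt{-51769738 + 8853} = 12098 + \sqrt{-51760885} = 12098 + i \sqrt{51760885}$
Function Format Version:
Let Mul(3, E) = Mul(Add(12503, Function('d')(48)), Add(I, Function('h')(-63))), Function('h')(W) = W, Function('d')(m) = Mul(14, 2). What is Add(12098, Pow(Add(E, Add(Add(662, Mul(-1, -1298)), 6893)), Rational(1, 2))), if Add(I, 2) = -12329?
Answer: Add(12098, Mul(I, Pow(51760885, Rational(1, 2)))) ≈ Add(12098., Mul(7194.5, I))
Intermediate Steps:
Function('d')(m) = 28
I = -12331 (I = Add(-2, -12329) = -12331)
E = -51769738 (E = Mul(Rational(1, 3), Mul(Add(12503, 28), Add(-12331, -63))) = Mul(Rational(1, 3), Mul(12531, -12394)) = Mul(Rational(1, 3), -155309214) = -51769738)
Add(12098, Pow(Add(E, Add(Add(662, Mul(-1, -1298)), 6893)), Rational(1, 2))) = Add(12098, Pow(Add(-51769738, Add(Add(662, Mul(-1, -1298)), 6893)), Rational(1, 2))) = Add(12098, Pow(Add(-51769738, Add(Add(662, 1298), 6893)), Rational(1, 2))) = Add(12098, Pow(Add(-51769738, Add(1960, 6893)), Rational(1, 2))) = Add(12098, Pow(Add(-51769738, 8853), Rational(1, 2))) = Add(12098, Pow(-51760885, Rational(1, 2))) = Add(12098, Mul(I, Pow(51760885, Rational(1, 2))))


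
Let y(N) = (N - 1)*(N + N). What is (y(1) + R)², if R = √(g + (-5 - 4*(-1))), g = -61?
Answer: -62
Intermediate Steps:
y(N) = 2*N*(-1 + N) (y(N) = (-1 + N)*(2*N) = 2*N*(-1 + N))
R = I*√62 (R = √(-61 + (-5 - 4*(-1))) = √(-61 + (-5 + 4)) = √(-61 - 1) = √(-62) = I*√62 ≈ 7.874*I)
(y(1) + R)² = (2*1*(-1 + 1) + I*√62)² = (2*1*0 + I*√62)² = (0 + I*√62)² = (I*√62)² = -62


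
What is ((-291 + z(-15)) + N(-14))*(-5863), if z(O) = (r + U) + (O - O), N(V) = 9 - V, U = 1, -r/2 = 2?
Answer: 1588873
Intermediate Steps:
r = -4 (r = -2*2 = -4)
z(O) = -3 (z(O) = (-4 + 1) + (O - O) = -3 + 0 = -3)
((-291 + z(-15)) + N(-14))*(-5863) = ((-291 - 3) + (9 - 1*(-14)))*(-5863) = (-294 + (9 + 14))*(-5863) = (-294 + 23)*(-5863) = -271*(-5863) = 1588873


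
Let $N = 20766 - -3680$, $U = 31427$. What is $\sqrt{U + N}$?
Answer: $\sqrt{55873} \approx 236.37$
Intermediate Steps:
$N = 24446$ ($N = 20766 + 3680 = 24446$)
$\sqrt{U + N} = \sqrt{31427 + 24446} = \sqrt{55873}$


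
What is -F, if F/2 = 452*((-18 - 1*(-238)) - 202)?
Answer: -16272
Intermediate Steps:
F = 16272 (F = 2*(452*((-18 - 1*(-238)) - 202)) = 2*(452*((-18 + 238) - 202)) = 2*(452*(220 - 202)) = 2*(452*18) = 2*8136 = 16272)
-F = -1*16272 = -16272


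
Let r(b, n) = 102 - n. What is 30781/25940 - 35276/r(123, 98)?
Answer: -228734079/25940 ≈ -8817.8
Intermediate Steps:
30781/25940 - 35276/r(123, 98) = 30781/25940 - 35276/(102 - 1*98) = 30781*(1/25940) - 35276/(102 - 98) = 30781/25940 - 35276/4 = 30781/25940 - 35276*1/4 = 30781/25940 - 8819 = -228734079/25940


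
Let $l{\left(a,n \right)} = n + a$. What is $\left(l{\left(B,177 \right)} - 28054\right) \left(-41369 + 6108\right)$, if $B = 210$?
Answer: $975566087$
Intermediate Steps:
$l{\left(a,n \right)} = a + n$
$\left(l{\left(B,177 \right)} - 28054\right) \left(-41369 + 6108\right) = \left(\left(210 + 177\right) - 28054\right) \left(-41369 + 6108\right) = \left(387 - 28054\right) \left(-35261\right) = \left(-27667\right) \left(-35261\right) = 975566087$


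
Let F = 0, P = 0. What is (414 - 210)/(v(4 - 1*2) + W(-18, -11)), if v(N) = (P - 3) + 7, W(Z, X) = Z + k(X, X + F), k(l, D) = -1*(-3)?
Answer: -204/11 ≈ -18.545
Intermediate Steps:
k(l, D) = 3
W(Z, X) = 3 + Z (W(Z, X) = Z + 3 = 3 + Z)
v(N) = 4 (v(N) = (0 - 3) + 7 = -3 + 7 = 4)
(414 - 210)/(v(4 - 1*2) + W(-18, -11)) = (414 - 210)/(4 + (3 - 18)) = 204/(4 - 15) = 204/(-11) = 204*(-1/11) = -204/11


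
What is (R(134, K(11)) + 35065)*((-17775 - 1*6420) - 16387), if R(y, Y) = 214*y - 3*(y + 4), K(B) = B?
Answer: -2569936314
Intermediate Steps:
R(y, Y) = -12 + 211*y (R(y, Y) = 214*y - 3*(4 + y) = 214*y + (-12 - 3*y) = -12 + 211*y)
(R(134, K(11)) + 35065)*((-17775 - 1*6420) - 16387) = ((-12 + 211*134) + 35065)*((-17775 - 1*6420) - 16387) = ((-12 + 28274) + 35065)*((-17775 - 6420) - 16387) = (28262 + 35065)*(-24195 - 16387) = 63327*(-40582) = -2569936314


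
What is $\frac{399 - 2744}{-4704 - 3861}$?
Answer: $\frac{469}{1713} \approx 0.27379$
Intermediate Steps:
$\frac{399 - 2744}{-4704 - 3861} = - \frac{2345}{-8565} = \left(-2345\right) \left(- \frac{1}{8565}\right) = \frac{469}{1713}$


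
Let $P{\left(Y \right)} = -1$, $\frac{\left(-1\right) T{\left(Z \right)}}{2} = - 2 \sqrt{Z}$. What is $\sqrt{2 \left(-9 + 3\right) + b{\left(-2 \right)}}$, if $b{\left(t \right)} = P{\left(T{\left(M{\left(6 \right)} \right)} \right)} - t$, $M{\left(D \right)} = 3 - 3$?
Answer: $i \sqrt{11} \approx 3.3166 i$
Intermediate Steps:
$M{\left(D \right)} = 0$
$T{\left(Z \right)} = 4 \sqrt{Z}$ ($T{\left(Z \right)} = - 2 \left(- 2 \sqrt{Z}\right) = 4 \sqrt{Z}$)
$b{\left(t \right)} = -1 - t$
$\sqrt{2 \left(-9 + 3\right) + b{\left(-2 \right)}} = \sqrt{2 \left(-9 + 3\right) - -1} = \sqrt{2 \left(-6\right) + \left(-1 + 2\right)} = \sqrt{-12 + 1} = \sqrt{-11} = i \sqrt{11}$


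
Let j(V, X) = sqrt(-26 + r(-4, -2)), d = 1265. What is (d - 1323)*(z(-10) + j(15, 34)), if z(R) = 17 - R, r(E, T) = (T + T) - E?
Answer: -1566 - 58*I*sqrt(26) ≈ -1566.0 - 295.74*I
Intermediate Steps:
r(E, T) = -E + 2*T (r(E, T) = 2*T - E = -E + 2*T)
j(V, X) = I*sqrt(26) (j(V, X) = sqrt(-26 + (-1*(-4) + 2*(-2))) = sqrt(-26 + (4 - 4)) = sqrt(-26 + 0) = sqrt(-26) = I*sqrt(26))
(d - 1323)*(z(-10) + j(15, 34)) = (1265 - 1323)*((17 - 1*(-10)) + I*sqrt(26)) = -58*((17 + 10) + I*sqrt(26)) = -58*(27 + I*sqrt(26)) = -1566 - 58*I*sqrt(26)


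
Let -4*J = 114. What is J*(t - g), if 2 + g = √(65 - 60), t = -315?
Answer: 17841/2 + 57*√5/2 ≈ 8984.2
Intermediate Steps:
J = -57/2 (J = -¼*114 = -57/2 ≈ -28.500)
g = -2 + √5 (g = -2 + √(65 - 60) = -2 + √5 ≈ 0.23607)
J*(t - g) = -57*(-315 - (-2 + √5))/2 = -57*(-315 + (2 - √5))/2 = -57*(-313 - √5)/2 = 17841/2 + 57*√5/2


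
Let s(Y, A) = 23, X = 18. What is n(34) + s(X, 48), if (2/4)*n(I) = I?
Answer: 91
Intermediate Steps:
n(I) = 2*I
n(34) + s(X, 48) = 2*34 + 23 = 68 + 23 = 91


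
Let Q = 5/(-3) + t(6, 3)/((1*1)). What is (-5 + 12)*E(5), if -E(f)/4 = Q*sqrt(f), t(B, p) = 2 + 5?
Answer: -448*sqrt(5)/3 ≈ -333.92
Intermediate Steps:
t(B, p) = 7
Q = 16/3 (Q = 5/(-3) + 7/((1*1)) = 5*(-1/3) + 7/1 = -5/3 + 7*1 = -5/3 + 7 = 16/3 ≈ 5.3333)
E(f) = -64*sqrt(f)/3
(-5 + 12)*E(5) = (-5 + 12)*(-64*sqrt(5)/3) = 7*(-64*sqrt(5)/3) = -448*sqrt(5)/3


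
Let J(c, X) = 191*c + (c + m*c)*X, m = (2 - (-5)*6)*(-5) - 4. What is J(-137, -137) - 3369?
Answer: -3088883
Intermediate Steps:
m = -164 (m = (2 - 5*(-6))*(-5) - 4 = (2 + 30)*(-5) - 4 = 32*(-5) - 4 = -160 - 4 = -164)
J(c, X) = 191*c - 163*X*c (J(c, X) = 191*c + (c - 164*c)*X = 191*c + (-163*c)*X = 191*c - 163*X*c)
J(-137, -137) - 3369 = -137*(191 - 163*(-137)) - 3369 = -137*(191 + 22331) - 3369 = -137*22522 - 3369 = -3085514 - 3369 = -3088883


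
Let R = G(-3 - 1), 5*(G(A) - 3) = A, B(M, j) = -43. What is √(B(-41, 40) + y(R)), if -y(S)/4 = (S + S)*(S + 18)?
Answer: 9*I*√123/5 ≈ 19.963*I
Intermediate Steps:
G(A) = 3 + A/5
R = 11/5 (R = 3 + (-3 - 1)/5 = 3 + (⅕)*(-4) = 3 - ⅘ = 11/5 ≈ 2.2000)
y(S) = -8*S*(18 + S) (y(S) = -4*(S + S)*(S + 18) = -4*2*S*(18 + S) = -8*S*(18 + S))
√(B(-41, 40) + y(R)) = √(-43 - 8*11/5*(18 + 11/5)) = √(-43 - 8*11/5*101/5) = √(-43 - 8888/25) = √(-9963/25) = 9*I*√123/5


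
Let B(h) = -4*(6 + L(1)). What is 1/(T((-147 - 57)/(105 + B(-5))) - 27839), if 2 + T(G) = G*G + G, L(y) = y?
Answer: -5929/165043381 ≈ -3.5924e-5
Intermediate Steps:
B(h) = -28 (B(h) = -4*(6 + 1) = -4*7 = -28)
T(G) = -2 + G + G² (T(G) = -2 + (G*G + G) = -2 + (G² + G) = -2 + (G + G²) = -2 + G + G²)
1/(T((-147 - 57)/(105 + B(-5))) - 27839) = 1/((-2 + (-147 - 57)/(105 - 28) + ((-147 - 57)/(105 - 28))²) - 27839) = 1/((-2 - 204/77 + (-204/77)²) - 27839) = 1/((-2 - 204/77 + 41616/5929) - 27839) = 1/(14050/5929 - 27839) = 1/(-165043381/5929) = -5929/165043381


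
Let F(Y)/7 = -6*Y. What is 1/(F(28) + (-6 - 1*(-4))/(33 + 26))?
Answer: -59/69386 ≈ -0.00085032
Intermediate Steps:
F(Y) = -42*Y (F(Y) = 7*(-6*Y) = -42*Y)
1/(F(28) + (-6 - 1*(-4))/(33 + 26)) = 1/(-42*28 + (-6 - 1*(-4))/(33 + 26)) = 1/(-1176 + (-6 + 4)/59) = 1/(-1176 - 2*1/59) = 1/(-1176 - 2/59) = 1/(-69386/59) = -59/69386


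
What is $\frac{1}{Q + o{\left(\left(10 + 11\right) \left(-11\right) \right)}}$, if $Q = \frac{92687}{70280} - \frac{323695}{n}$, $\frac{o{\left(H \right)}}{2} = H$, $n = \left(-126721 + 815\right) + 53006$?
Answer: $- \frac{7319160}{3339300253} \approx -0.0021918$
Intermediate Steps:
$n = -72900$ ($n = -125906 + 53006 = -72900$)
$o{\left(H \right)} = 2 H$
$Q = \frac{42151667}{7319160}$ ($Q = \frac{92687}{70280} - \frac{323695}{-72900} = 92687 \cdot \frac{1}{70280} - - \frac{64739}{14580} = \frac{13241}{10040} + \frac{64739}{14580} = \frac{42151667}{7319160} \approx 5.7591$)
$\frac{1}{Q + o{\left(\left(10 + 11\right) \left(-11\right) \right)}} = \frac{1}{\frac{42151667}{7319160} + 2 \left(10 + 11\right) \left(-11\right)} = \frac{1}{\frac{42151667}{7319160} + 2 \cdot 21 \left(-11\right)} = \frac{1}{\frac{42151667}{7319160} + 2 \left(-231\right)} = \frac{1}{\frac{42151667}{7319160} - 462} = \frac{1}{- \frac{3339300253}{7319160}} = - \frac{7319160}{3339300253}$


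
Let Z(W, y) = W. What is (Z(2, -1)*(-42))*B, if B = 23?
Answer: -1932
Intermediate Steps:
(Z(2, -1)*(-42))*B = (2*(-42))*23 = -84*23 = -1932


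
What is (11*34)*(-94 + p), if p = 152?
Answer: 21692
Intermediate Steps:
(11*34)*(-94 + p) = (11*34)*(-94 + 152) = 374*58 = 21692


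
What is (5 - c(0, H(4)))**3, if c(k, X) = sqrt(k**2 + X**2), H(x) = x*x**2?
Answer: -205379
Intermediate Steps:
H(x) = x**3
c(k, X) = sqrt(X**2 + k**2)
(5 - c(0, H(4)))**3 = (5 - sqrt((4**3)**2 + 0**2))**3 = (5 - sqrt(64**2 + 0))**3 = (5 - sqrt(4096 + 0))**3 = (5 - sqrt(4096))**3 = (5 - 1*64)**3 = (5 - 64)**3 = (-59)**3 = -205379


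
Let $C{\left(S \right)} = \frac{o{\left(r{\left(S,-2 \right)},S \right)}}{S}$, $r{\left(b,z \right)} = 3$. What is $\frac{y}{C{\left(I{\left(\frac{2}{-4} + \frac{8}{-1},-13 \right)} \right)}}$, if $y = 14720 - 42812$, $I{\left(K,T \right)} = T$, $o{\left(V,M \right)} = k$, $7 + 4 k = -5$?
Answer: $-121732$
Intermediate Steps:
$k = -3$ ($k = - \frac{7}{4} + \frac{1}{4} \left(-5\right) = - \frac{7}{4} - \frac{5}{4} = -3$)
$o{\left(V,M \right)} = -3$
$y = -28092$ ($y = 14720 - 42812 = -28092$)
$C{\left(S \right)} = - \frac{3}{S}$
$\frac{y}{C{\left(I{\left(\frac{2}{-4} + \frac{8}{-1},-13 \right)} \right)}} = - \frac{28092}{\left(-3\right) \frac{1}{-13}} = - \frac{28092}{\left(-3\right) \left(- \frac{1}{13}\right)} = - \frac{28092}{\frac{3}{13}} = \left(-28092\right) \frac{13}{3} = -121732$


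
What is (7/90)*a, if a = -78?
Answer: -91/15 ≈ -6.0667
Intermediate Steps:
(7/90)*a = (7/90)*(-78) = -91/15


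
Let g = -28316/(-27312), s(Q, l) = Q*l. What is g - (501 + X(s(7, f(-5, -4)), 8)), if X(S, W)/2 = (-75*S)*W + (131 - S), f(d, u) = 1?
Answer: 52248107/6828 ≈ 7652.0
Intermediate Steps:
X(S, W) = 262 - 2*S - 150*S*W (X(S, W) = 2*((-75*S)*W + (131 - S)) = 2*(-75*S*W + (131 - S)) = 2*(131 - S - 75*S*W) = 262 - 2*S - 150*S*W)
g = 7079/6828 (g = -28316*(-1/27312) = 7079/6828 ≈ 1.0368)
g - (501 + X(s(7, f(-5, -4)), 8)) = 7079/6828 - (501 + (262 - 14 - 150*7*1*8)) = 7079/6828 - (501 + (262 - 2*7 - 150*7*8)) = 7079/6828 - (501 + (262 - 14 - 8400)) = 7079/6828 - (501 - 8152) = 7079/6828 - 1*(-7651) = 7079/6828 + 7651 = 52248107/6828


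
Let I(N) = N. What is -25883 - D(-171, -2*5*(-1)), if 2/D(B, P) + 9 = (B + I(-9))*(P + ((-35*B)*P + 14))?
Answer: -278949606505/10777329 ≈ -25883.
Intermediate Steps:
D(B, P) = 2/(-9 + (-9 + B)*(14 + P - 35*B*P)) (D(B, P) = 2/(-9 + (B - 9)*(P + ((-35*B)*P + 14))) = 2/(-9 + (-9 + B)*(P + (-35*B*P + 14))) = 2/(-9 + (-9 + B)*(P + (14 - 35*B*P))) = 2/(-9 + (-9 + B)*(14 + P - 35*B*P)))
-25883 - D(-171, -2*5*(-1)) = -25883 - (-2)/(135 - 14*(-171) + 9*(-2*5*(-1)) - 316*(-171)*-2*5*(-1) + 35*(-2*5*(-1))*(-171)²) = -25883 - (-2)/(135 + 2394 + 9*(-10*(-1)) - 316*(-171)*(-10*(-1)) + 35*(-10*(-1))*29241) = -25883 - (-2)/(135 + 2394 + 9*10 - 316*(-171)*10 + 35*10*29241) = -25883 - (-2)/(135 + 2394 + 90 + 540360 + 10234350) = -25883 - (-2)/10777329 = -25883 - 1*(-2/10777329) = -25883 + 2/10777329 = -278949606505/10777329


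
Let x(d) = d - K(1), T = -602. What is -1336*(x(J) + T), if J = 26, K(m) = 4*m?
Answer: 774880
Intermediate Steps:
x(d) = -4 + d (x(d) = d - 4 = -4 + d)
-1336*(x(J) + T) = -1336*((-4 + 26) - 602) = -1336*(22 - 602) = -1336*(-580) = 774880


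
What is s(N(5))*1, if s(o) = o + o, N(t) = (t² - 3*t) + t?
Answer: 30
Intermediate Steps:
N(t) = t² - 2*t
s(o) = 2*o
s(N(5))*1 = (2*(5*(-2 + 5)))*1 = (2*(5*3))*1 = (2*15)*1 = 30*1 = 30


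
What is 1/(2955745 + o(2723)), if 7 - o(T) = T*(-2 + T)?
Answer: -1/4453531 ≈ -2.2454e-7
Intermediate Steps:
o(T) = 7 - T*(-2 + T)
1/(2955745 + o(2723)) = 1/(2955745 + (7 - 1*2723² + 2*2723)) = 1/(2955745 + (7 - 1*7414729 + 5446)) = 1/(2955745 + (7 - 7414729 + 5446)) = 1/(2955745 - 7409276) = 1/(-4453531) = -1/4453531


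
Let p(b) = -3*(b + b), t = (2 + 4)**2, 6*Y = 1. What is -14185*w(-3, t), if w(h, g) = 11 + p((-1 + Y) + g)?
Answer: 2837000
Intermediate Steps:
Y = 1/6 (Y = (1/6)*1 = 1/6 ≈ 0.16667)
t = 36 (t = 6**2 = 36)
p(b) = -6*b
w(h, g) = 16 - 6*g (w(h, g) = 11 - 6*((-1 + 1/6) + g) = 11 - 6*(-5/6 + g) = 11 + (5 - 6*g) = 16 - 6*g)
-14185*w(-3, t) = -14185*(16 - 6*36) = -14185*(16 - 216) = -14185*(-200) = 2837000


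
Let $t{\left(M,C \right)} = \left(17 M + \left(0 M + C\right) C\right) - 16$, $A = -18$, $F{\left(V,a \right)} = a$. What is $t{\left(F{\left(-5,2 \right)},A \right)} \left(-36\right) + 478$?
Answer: $-11834$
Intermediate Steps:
$t{\left(M,C \right)} = -16 + C^{2} + 17 M$ ($t{\left(M,C \right)} = \left(17 M + \left(0 + C\right) C\right) - 16 = \left(17 M + C C\right) - 16 = \left(17 M + C^{2}\right) - 16 = \left(C^{2} + 17 M\right) - 16 = -16 + C^{2} + 17 M$)
$t{\left(F{\left(-5,2 \right)},A \right)} \left(-36\right) + 478 = \left(-16 + \left(-18\right)^{2} + 17 \cdot 2\right) \left(-36\right) + 478 = \left(-16 + 324 + 34\right) \left(-36\right) + 478 = 342 \left(-36\right) + 478 = -12312 + 478 = -11834$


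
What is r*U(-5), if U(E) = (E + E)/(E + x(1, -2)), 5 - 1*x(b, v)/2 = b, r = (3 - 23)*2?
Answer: 400/3 ≈ 133.33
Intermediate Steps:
r = -40 (r = -20*2 = -40)
x(b, v) = 10 - 2*b
U(E) = 2*E/(8 + E) (U(E) = (E + E)/(E + (10 - 2*1)) = (2*E)/(E + (10 - 2)) = (2*E)/(E + 8) = (2*E)/(8 + E) = 2*E/(8 + E))
r*U(-5) = -80*(-5)/(8 - 5) = -80*(-5)/3 = -40*(-10/3) = 400/3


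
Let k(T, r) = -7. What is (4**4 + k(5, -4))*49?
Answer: 12201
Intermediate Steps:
(4**4 + k(5, -4))*49 = (4**4 - 7)*49 = (256 - 7)*49 = 249*49 = 12201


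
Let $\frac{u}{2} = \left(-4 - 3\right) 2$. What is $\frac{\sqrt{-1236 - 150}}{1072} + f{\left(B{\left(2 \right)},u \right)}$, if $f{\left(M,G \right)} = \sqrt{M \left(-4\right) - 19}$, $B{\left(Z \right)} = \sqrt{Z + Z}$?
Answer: $\frac{3 i \left(\sqrt{154} + 1072 \sqrt{3}\right)}{1072} \approx 5.2309 i$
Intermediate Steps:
$B{\left(Z \right)} = \sqrt{2} \sqrt{Z}$ ($B{\left(Z \right)} = \sqrt{2 Z} = \sqrt{2} \sqrt{Z}$)
$u = -28$ ($u = 2 \left(-4 - 3\right) 2 = 2 \left(\left(-7\right) 2\right) = 2 \left(-14\right) = -28$)
$f{\left(M,G \right)} = \sqrt{-19 - 4 M}$ ($f{\left(M,G \right)} = \sqrt{- 4 M - 19} = \sqrt{-19 - 4 M}$)
$\frac{\sqrt{-1236 - 150}}{1072} + f{\left(B{\left(2 \right)},u \right)} = \frac{\sqrt{-1236 - 150}}{1072} + \sqrt{-19 - 4 \sqrt{2} \sqrt{2}} = \sqrt{-1386} \cdot \frac{1}{1072} + \sqrt{-19 - 8} = 3 i \sqrt{154} \cdot \frac{1}{1072} + \sqrt{-19 - 8} = \frac{3 i \sqrt{154}}{1072} + \sqrt{-27} = \frac{3 i \sqrt{154}}{1072} + 3 i \sqrt{3} = 3 i \sqrt{3} + \frac{3 i \sqrt{154}}{1072}$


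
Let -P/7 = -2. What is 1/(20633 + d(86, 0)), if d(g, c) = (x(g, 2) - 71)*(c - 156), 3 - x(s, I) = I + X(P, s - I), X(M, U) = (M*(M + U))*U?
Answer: 1/18010241 ≈ 5.5524e-8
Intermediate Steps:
P = 14 (P = -7*(-2) = 14)
X(M, U) = M*U*(M + U)
x(s, I) = 3 - I - 14*(s - I)*(14 + s - I) (x(s, I) = 3 - (I + 14*(s - I)*(14 + (s - I))) = 3 - (I + 14*(s - I)*(14 + s - I)) = 3 + (-I - 14*(s - I)*(14 + s - I)) = 3 - I - 14*(s - I)*(14 + s - I))
d(g, c) = (-156 + c)*(-70 + 14*(2 - g)*(12 + g)) (d(g, c) = ((3 - 1*2 + 14*(2 - g)*(14 + g - 1*2)) - 71)*(c - 156) = ((3 - 2 + 14*(2 - g)*(14 + g - 2)) - 71)*(-156 + c) = ((3 - 2 + 14*(2 - g)*(12 + g)) - 71)*(-156 + c) = ((1 + 14*(2 - g)*(12 + g)) - 71)*(-156 + c) = (-70 + 14*(2 - g)*(12 + g))*(-156 + c) = (-156 + c)*(-70 + 14*(2 - g)*(12 + g)))
1/(20633 + d(86, 0)) = 1/(20633 + (10920 - 71*0 - 1*0*(-1 + 14*(-2 + 86)*(12 + 86)) + 2184*(-2 + 86)*(12 + 86))) = 1/(20633 + (10920 + 0 - 1*0*(-1 + 14*84*98) + 2184*84*98)) = 1/(20633 + (10920 + 0 - 1*0*(-1 + 115248) + 17978688)) = 1/(20633 + (10920 + 0 - 1*0*115247 + 17978688)) = 1/(20633 + (10920 + 0 + 0 + 17978688)) = 1/(20633 + 17989608) = 1/18010241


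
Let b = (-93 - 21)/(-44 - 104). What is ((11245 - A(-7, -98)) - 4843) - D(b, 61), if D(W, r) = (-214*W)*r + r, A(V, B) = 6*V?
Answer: 608210/37 ≈ 16438.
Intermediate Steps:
b = 57/74 (b = -114/(-148) = -114*(-1/148) = 57/74 ≈ 0.77027)
D(W, r) = r - 214*W*r (D(W, r) = -214*W*r + r = r - 214*W*r)
((11245 - A(-7, -98)) - 4843) - D(b, 61) = ((11245 - 6*(-7)) - 4843) - 61*(1 - 214*57/74) = ((11245 - 1*(-42)) - 4843) - 61*(1 - 6099/37) = ((11245 + 42) - 4843) - 61*(-6062)/37 = (11287 - 4843) - 1*(-369782/37) = 6444 + 369782/37 = 608210/37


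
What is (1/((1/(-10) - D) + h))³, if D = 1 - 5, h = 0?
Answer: 1000/59319 ≈ 0.016858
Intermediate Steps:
D = -4
(1/((1/(-10) - D) + h))³ = (1/((1/(-10) - 1*(-4)) + 0))³ = (1/((-⅒ + 4) + 0))³ = (1/(39/10 + 0))³ = (1/(39/10))³ = (10/39)³ = 1000/59319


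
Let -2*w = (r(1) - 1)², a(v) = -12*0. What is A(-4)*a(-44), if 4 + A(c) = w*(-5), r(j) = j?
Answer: 0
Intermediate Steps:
a(v) = 0
w = 0 (w = -(1 - 1)²/2 = -½*0² = -½*0 = 0)
A(c) = -4 (A(c) = -4 + 0*(-5) = -4 + 0 = -4)
A(-4)*a(-44) = -4*0 = 0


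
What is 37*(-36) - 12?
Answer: -1344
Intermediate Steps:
37*(-36) - 12 = -1332 - 12 = -1344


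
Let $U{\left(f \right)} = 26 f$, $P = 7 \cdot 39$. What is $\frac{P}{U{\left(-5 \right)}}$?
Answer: $- \frac{21}{10} \approx -2.1$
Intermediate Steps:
$P = 273$
$\frac{P}{U{\left(-5 \right)}} = \frac{273}{26 \left(-5\right)} = \frac{273}{-130} = 273 \left(- \frac{1}{130}\right) = - \frac{21}{10}$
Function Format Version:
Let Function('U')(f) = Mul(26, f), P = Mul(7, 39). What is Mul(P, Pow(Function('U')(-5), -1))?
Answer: Rational(-21, 10) ≈ -2.1000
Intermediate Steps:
P = 273
Mul(P, Pow(Function('U')(-5), -1)) = Mul(273, Pow(Mul(26, -5), -1)) = Mul(273, Pow(-130, -1)) = Mul(273, Rational(-1, 130)) = Rational(-21, 10)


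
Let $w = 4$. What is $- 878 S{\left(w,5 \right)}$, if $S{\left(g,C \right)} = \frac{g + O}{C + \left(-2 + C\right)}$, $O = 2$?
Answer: $- \frac{1317}{2} \approx -658.5$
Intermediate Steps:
$S{\left(g,C \right)} = \frac{2 + g}{-2 + 2 C}$ ($S{\left(g,C \right)} = \frac{g + 2}{C + \left(-2 + C\right)} = \frac{2 + g}{-2 + 2 C}$)
$- 878 S{\left(w,5 \right)} = - 878 \frac{2 + 4}{2 \left(-1 + 5\right)} = - 878 \cdot \frac{1}{2} \cdot \frac{1}{4} \cdot 6 = \left(-878\right) \frac{3}{4} = - \frac{1317}{2}$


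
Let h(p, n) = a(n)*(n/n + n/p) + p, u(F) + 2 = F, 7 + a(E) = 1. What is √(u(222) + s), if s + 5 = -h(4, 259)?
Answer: √2422/2 ≈ 24.607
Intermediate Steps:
a(E) = -6 (a(E) = -7 + 1 = -6)
u(F) = -2 + F
h(p, n) = -6 + p - 6*n/p (h(p, n) = -6*(n/n + n/p) + p = -6*(1 + n/p) + p = (-6 - 6*n/p) + p = -6 + p - 6*n/p)
s = 771/2 (s = -5 - (-6 + 4 - 6*259/4) = -5 - (-6 + 4 - 6*259*¼) = -5 - (-6 + 4 - 777/2) = -5 - 1*(-781/2) = -5 + 781/2 = 771/2 ≈ 385.50)
√(u(222) + s) = √((-2 + 222) + 771/2) = √(220 + 771/2) = √(1211/2) = √2422/2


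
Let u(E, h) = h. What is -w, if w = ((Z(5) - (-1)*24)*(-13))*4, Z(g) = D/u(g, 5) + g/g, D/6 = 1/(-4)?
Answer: 6422/5 ≈ 1284.4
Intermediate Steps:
D = -3/2 (D = 6/(-4) = 6*(-1/4) = -3/2 ≈ -1.5000)
Z(g) = 7/10 (Z(g) = -3/2/5 + g/g = -3/2*1/5 + 1 = -3/10 + 1 = 7/10)
w = -6422/5 (w = ((7/10 - (-1)*24)*(-13))*4 = ((7/10 - 1*(-24))*(-13))*4 = ((7/10 + 24)*(-13))*4 = ((247/10)*(-13))*4 = -3211/10*4 = -6422/5 ≈ -1284.4)
-w = -1*(-6422/5) = 6422/5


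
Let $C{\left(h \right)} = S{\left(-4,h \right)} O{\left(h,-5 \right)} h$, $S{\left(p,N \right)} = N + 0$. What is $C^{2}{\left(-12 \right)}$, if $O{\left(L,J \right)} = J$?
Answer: $518400$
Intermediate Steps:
$S{\left(p,N \right)} = N$
$C{\left(h \right)} = - 5 h^{2}$ ($C{\left(h \right)} = h \left(-5\right) h = - 5 h h = - 5 h^{2}$)
$C^{2}{\left(-12 \right)} = \left(- 5 \left(-12\right)^{2}\right)^{2} = \left(\left(-5\right) 144\right)^{2} = \left(-720\right)^{2} = 518400$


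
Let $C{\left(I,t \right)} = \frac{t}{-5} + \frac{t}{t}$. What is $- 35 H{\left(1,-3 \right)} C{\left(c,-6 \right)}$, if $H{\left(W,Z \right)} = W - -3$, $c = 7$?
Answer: $-308$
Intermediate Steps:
$H{\left(W,Z \right)} = 3 + W$ ($H{\left(W,Z \right)} = W + 3 = 3 + W$)
$C{\left(I,t \right)} = 1 - \frac{t}{5}$ ($C{\left(I,t \right)} = t \left(- \frac{1}{5}\right) + 1 = - \frac{t}{5} + 1 = 1 - \frac{t}{5}$)
$- 35 H{\left(1,-3 \right)} C{\left(c,-6 \right)} = - 35 \left(3 + 1\right) \left(1 - - \frac{6}{5}\right) = \left(-35\right) 4 \left(1 + \frac{6}{5}\right) = \left(-140\right) \frac{11}{5} = -308$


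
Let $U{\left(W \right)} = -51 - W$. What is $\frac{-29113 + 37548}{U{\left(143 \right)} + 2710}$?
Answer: $\frac{8435}{2516} \approx 3.3525$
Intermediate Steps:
$\frac{-29113 + 37548}{U{\left(143 \right)} + 2710} = \frac{-29113 + 37548}{\left(-51 - 143\right) + 2710} = \frac{8435}{\left(-51 - 143\right) + 2710} = \frac{8435}{-194 + 2710} = \frac{8435}{2516}$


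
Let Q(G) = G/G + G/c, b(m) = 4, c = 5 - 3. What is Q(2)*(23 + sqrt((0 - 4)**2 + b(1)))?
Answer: 46 + 4*sqrt(5) ≈ 54.944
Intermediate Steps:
c = 2
Q(G) = 1 + G/2 (Q(G) = G/G + G/2 = 1 + G*(1/2) = 1 + G/2)
Q(2)*(23 + sqrt((0 - 4)**2 + b(1))) = (1 + (1/2)*2)*(23 + sqrt((0 - 4)**2 + 4)) = (1 + 1)*(23 + sqrt((-4)**2 + 4)) = 2*(23 + sqrt(16 + 4)) = 2*(23 + sqrt(20)) = 2*(23 + 2*sqrt(5)) = 46 + 4*sqrt(5)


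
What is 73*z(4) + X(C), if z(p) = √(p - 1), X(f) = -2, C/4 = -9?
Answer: -2 + 73*√3 ≈ 124.44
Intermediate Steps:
C = -36 (C = 4*(-9) = -36)
z(p) = √(-1 + p)
73*z(4) + X(C) = 73*√(-1 + 4) - 2 = 73*√3 - 2 = -2 + 73*√3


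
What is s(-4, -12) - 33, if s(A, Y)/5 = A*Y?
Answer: 207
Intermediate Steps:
s(A, Y) = 5*A*Y (s(A, Y) = 5*(A*Y) = 5*A*Y)
s(-4, -12) - 33 = 5*(-4)*(-12) - 33 = 240 - 33 = 207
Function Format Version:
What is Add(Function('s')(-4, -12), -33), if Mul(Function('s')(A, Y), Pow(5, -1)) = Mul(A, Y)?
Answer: 207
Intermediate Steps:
Function('s')(A, Y) = Mul(5, A, Y) (Function('s')(A, Y) = Mul(5, Mul(A, Y)) = Mul(5, A, Y))
Add(Function('s')(-4, -12), -33) = Add(Mul(5, -4, -12), -33) = Add(240, -33) = 207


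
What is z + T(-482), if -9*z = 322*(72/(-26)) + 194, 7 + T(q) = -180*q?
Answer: 10159171/117 ≈ 86831.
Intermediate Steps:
T(q) = -7 - 180*q
z = 9070/117 (z = -(322*(72/(-26)) + 194)/9 = -(322*(72*(-1/26)) + 194)/9 = -(322*(-36/13) + 194)/9 = -(-11592/13 + 194)/9 = -⅑*(-9070/13) = 9070/117 ≈ 77.521)
z + T(-482) = 9070/117 + (-7 - 180*(-482)) = 9070/117 + (-7 + 86760) = 9070/117 + 86753 = 10159171/117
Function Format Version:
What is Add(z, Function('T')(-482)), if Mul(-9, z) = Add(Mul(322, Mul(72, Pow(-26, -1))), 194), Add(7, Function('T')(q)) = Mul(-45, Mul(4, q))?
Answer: Rational(10159171, 117) ≈ 86831.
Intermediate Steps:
Function('T')(q) = Add(-7, Mul(-180, q)) (Function('T')(q) = Add(-7, Mul(-45, Mul(4, q))) = Add(-7, Mul(-180, q)))
z = Rational(9070, 117) (z = Mul(Rational(-1, 9), Add(Mul(322, Mul(72, Pow(-26, -1))), 194)) = Mul(Rational(-1, 9), Add(Mul(322, Mul(72, Rational(-1, 26))), 194)) = Mul(Rational(-1, 9), Add(Mul(322, Rational(-36, 13)), 194)) = Mul(Rational(-1, 9), Add(Rational(-11592, 13), 194)) = Mul(Rational(-1, 9), Rational(-9070, 13)) = Rational(9070, 117) ≈ 77.521)
Add(z, Function('T')(-482)) = Add(Rational(9070, 117), Add(-7, Mul(-180, -482))) = Add(Rational(9070, 117), Add(-7, 86760)) = Add(Rational(9070, 117), 86753) = Rational(10159171, 117)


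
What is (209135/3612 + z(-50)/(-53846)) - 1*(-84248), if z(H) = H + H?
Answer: 8198401283453/97245876 ≈ 84306.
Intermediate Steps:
z(H) = 2*H
(209135/3612 + z(-50)/(-53846)) - 1*(-84248) = (209135/3612 + (2*(-50))/(-53846)) - 1*(-84248) = (209135*(1/3612) - 100*(-1/53846)) + 84248 = (209135/3612 + 50/26923) + 84248 = 5630722205/97245876 + 84248 = 8198401283453/97245876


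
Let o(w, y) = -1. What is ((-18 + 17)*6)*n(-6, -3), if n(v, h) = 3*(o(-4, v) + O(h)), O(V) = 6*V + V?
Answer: 396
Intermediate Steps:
O(V) = 7*V
n(v, h) = -3 + 21*h (n(v, h) = 3*(-1 + 7*h) = -3 + 21*h)
((-18 + 17)*6)*n(-6, -3) = ((-18 + 17)*6)*(-3 + 21*(-3)) = (-1*6)*(-3 - 63) = -6*(-66) = 396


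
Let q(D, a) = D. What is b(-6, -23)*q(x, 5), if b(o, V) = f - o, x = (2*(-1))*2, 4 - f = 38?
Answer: 112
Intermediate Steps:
f = -34 (f = 4 - 1*38 = 4 - 38 = -34)
x = -4 (x = -2*2 = -4)
b(o, V) = -34 - o
b(-6, -23)*q(x, 5) = (-34 - 1*(-6))*(-4) = (-34 + 6)*(-4) = -28*(-4) = 112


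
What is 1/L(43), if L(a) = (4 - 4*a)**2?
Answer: 1/28224 ≈ 3.5431e-5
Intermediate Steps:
1/L(43) = 1/(16*(-1 + 43)**2) = 1/(16*42**2) = 1/(16*1764) = 1/28224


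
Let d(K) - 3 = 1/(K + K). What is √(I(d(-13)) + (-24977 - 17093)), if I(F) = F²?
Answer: I*√28433391/26 ≈ 205.09*I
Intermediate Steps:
d(K) = 3 + 1/(2*K) (d(K) = 3 + 1/(K + K) = 3 + 1/(2*K))
√(I(d(-13)) + (-24977 - 17093)) = √((3 + (½)/(-13))² + (-24977 - 17093)) = √((3 + (½)*(-1/13))² - 42070) = √((3 - 1/26)² - 42070) = √((77/26)² - 42070) = √(5929/676 - 42070) = √(-28433391/676) = I*√28433391/26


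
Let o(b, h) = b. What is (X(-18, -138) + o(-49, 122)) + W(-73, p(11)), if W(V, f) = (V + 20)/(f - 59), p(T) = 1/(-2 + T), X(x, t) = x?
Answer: -661/10 ≈ -66.100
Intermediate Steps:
W(V, f) = (20 + V)/(-59 + f)
(X(-18, -138) + o(-49, 122)) + W(-73, p(11)) = (-18 - 49) + (20 - 73)/(-59 + 1/(-2 + 11)) = -67 - 53/(-59 + 1/9) = -67 - 53/(-59 + ⅑) = -67 - 53/(-530/9) = -67 - 9/530*(-53) = -67 + 9/10 = -661/10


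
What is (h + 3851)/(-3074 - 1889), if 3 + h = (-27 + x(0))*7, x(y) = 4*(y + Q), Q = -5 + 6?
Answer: -3687/4963 ≈ -0.74290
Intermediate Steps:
Q = 1
x(y) = 4 + 4*y (x(y) = 4*(y + 1) = 4*(1 + y) = 4 + 4*y)
h = -164 (h = -3 + (-27 + (4 + 4*0))*7 = -3 + (-27 + (4 + 0))*7 = -3 + (-27 + 4)*7 = -3 - 23*7 = -3 - 161 = -164)
(h + 3851)/(-3074 - 1889) = (-164 + 3851)/(-3074 - 1889) = 3687/(-4963) = 3687*(-1/4963) = -3687/4963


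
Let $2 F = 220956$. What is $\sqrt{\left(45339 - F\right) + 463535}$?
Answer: $2 \sqrt{99599} \approx 631.19$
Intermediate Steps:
$F = 110478$ ($F = \frac{1}{2} \cdot 220956 = 110478$)
$\sqrt{\left(45339 - F\right) + 463535} = \sqrt{\left(45339 - 110478\right) + 463535} = \sqrt{-65139 + 463535} = \sqrt{398396} = 2 \sqrt{99599}$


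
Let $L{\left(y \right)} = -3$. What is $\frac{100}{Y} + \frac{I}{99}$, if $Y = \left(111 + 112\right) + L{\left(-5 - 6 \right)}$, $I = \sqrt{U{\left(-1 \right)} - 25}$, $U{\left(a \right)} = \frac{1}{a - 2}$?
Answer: $\frac{5}{11} + \frac{2 i \sqrt{57}}{297} \approx 0.45455 + 0.050841 i$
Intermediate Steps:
$U{\left(a \right)} = \frac{1}{-2 + a}$
$I = \frac{2 i \sqrt{57}}{3}$ ($I = \sqrt{\frac{1}{-2 - 1} - 25} = \sqrt{\frac{1}{-3} - 25} = \sqrt{- \frac{1}{3} - 25} = \sqrt{- \frac{76}{3}} = \frac{2 i \sqrt{57}}{3} \approx 5.0332 i$)
$Y = 220$ ($Y = \left(111 + 112\right) - 3 = 223 - 3 = 220$)
$\frac{100}{Y} + \frac{I}{99} = \frac{100}{220} + \frac{\frac{2}{3} i \sqrt{57}}{99} = 100 \cdot \frac{1}{220} + \frac{2 i \sqrt{57}}{3} \cdot \frac{1}{99} = \frac{5}{11} + \frac{2 i \sqrt{57}}{297}$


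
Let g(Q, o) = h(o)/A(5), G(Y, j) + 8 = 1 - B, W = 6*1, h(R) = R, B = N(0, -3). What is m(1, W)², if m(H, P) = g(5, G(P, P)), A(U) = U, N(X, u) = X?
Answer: 49/25 ≈ 1.9600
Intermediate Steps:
B = 0
W = 6
G(Y, j) = -7 (G(Y, j) = -8 + (1 - 1*0) = -8 + (1 + 0) = -8 + 1 = -7)
g(Q, o) = o/5
m(H, P) = -7/5 (m(H, P) = (⅕)*(-7) = -7/5)
m(1, W)² = (-7/5)² = 49/25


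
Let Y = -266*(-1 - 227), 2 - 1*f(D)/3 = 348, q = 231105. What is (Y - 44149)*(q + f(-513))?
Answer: 3795875433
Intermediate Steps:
f(D) = -1038 (f(D) = 6 - 3*348 = 6 - 1044 = -1038)
Y = 60648 (Y = -266*(-228) = 60648)
(Y - 44149)*(q + f(-513)) = (60648 - 44149)*(231105 - 1038) = 16499*230067 = 3795875433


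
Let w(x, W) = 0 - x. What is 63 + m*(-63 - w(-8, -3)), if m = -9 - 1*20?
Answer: 2122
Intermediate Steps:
w(x, W) = -x
m = -29 (m = -9 - 20 = -29)
63 + m*(-63 - w(-8, -3)) = 63 - 29*(-63 - (-1)*(-8)) = 63 - 29*(-63 - 1*8) = 63 - 29*(-63 - 8) = 63 - 29*(-71) = 63 + 2059 = 2122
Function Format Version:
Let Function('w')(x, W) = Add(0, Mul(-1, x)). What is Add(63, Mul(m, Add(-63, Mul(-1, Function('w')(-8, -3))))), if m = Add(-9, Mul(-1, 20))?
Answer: 2122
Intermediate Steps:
Function('w')(x, W) = Mul(-1, x)
m = -29 (m = Add(-9, -20) = -29)
Add(63, Mul(m, Add(-63, Mul(-1, Function('w')(-8, -3))))) = Add(63, Mul(-29, Add(-63, Mul(-1, Mul(-1, -8))))) = Add(63, Mul(-29, Add(-63, Mul(-1, 8)))) = Add(63, Mul(-29, Add(-63, -8))) = Add(63, Mul(-29, -71)) = Add(63, 2059) = 2122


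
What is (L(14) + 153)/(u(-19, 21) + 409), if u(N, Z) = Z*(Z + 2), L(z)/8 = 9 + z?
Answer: 337/892 ≈ 0.37780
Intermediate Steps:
L(z) = 72 + 8*z (L(z) = 8*(9 + z) = 72 + 8*z)
u(N, Z) = Z*(2 + Z)
(L(14) + 153)/(u(-19, 21) + 409) = ((72 + 8*14) + 153)/(21*(2 + 21) + 409) = ((72 + 112) + 153)/(21*23 + 409) = (184 + 153)/(483 + 409) = 337/892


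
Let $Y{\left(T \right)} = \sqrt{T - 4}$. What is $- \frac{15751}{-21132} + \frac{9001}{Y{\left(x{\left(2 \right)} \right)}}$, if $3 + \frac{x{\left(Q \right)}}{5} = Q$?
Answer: $\frac{15751}{21132} - \frac{9001 i}{3} \approx 0.74536 - 3000.3 i$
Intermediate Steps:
$x{\left(Q \right)} = -15 + 5 Q$
$Y{\left(T \right)} = \sqrt{-4 + T}$
$- \frac{15751}{-21132} + \frac{9001}{Y{\left(x{\left(2 \right)} \right)}} = - \frac{15751}{-21132} + \frac{9001}{\sqrt{-4 + \left(-15 + 5 \cdot 2\right)}} = \left(-15751\right) \left(- \frac{1}{21132}\right) + \frac{9001}{\sqrt{-4 + \left(-15 + 10\right)}} = \frac{15751}{21132} + \frac{9001}{\sqrt{-4 - 5}} = \frac{15751}{21132} + \frac{9001}{\sqrt{-9}} = \frac{15751}{21132} + \frac{9001}{3 i} = \frac{15751}{21132} + 9001 \left(- \frac{i}{3}\right) = \frac{15751}{21132} - \frac{9001 i}{3}$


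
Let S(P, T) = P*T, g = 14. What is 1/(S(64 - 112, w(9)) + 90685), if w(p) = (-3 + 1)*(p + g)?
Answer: 1/92893 ≈ 1.0765e-5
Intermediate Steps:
w(p) = -28 - 2*p (w(p) = (-3 + 1)*(p + 14) = -2*(14 + p) = -28 - 2*p)
1/(S(64 - 112, w(9)) + 90685) = 1/((64 - 112)*(-28 - 2*9) + 90685) = 1/(-48*(-28 - 18) + 90685) = 1/(-48*(-46) + 90685) = 1/(2208 + 90685) = 1/92893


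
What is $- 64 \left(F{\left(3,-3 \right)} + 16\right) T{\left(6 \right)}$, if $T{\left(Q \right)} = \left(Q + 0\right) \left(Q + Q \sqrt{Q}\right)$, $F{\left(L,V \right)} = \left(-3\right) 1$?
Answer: $-29952 - 29952 \sqrt{6} \approx -1.0332 \cdot 10^{5}$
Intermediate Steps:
$F{\left(L,V \right)} = -3$
$T{\left(Q \right)} = Q \left(Q + Q^{\frac{3}{2}}\right)$
$- 64 \left(F{\left(3,-3 \right)} + 16\right) T{\left(6 \right)} = - 64 \left(-3 + 16\right) \left(6^{2} + 6^{\frac{5}{2}}\right) = - 64 \cdot 13 \left(36 + 36 \sqrt{6}\right) = - 64 \left(468 + 468 \sqrt{6}\right) = -29952 - 29952 \sqrt{6}$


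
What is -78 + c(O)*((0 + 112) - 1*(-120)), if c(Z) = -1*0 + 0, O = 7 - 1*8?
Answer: -78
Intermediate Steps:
O = -1 (O = 7 - 8 = -1)
c(Z) = 0 (c(Z) = 0 + 0 = 0)
-78 + c(O)*((0 + 112) - 1*(-120)) = -78 + 0*((0 + 112) - 1*(-120)) = -78 + 0*(112 + 120) = -78 + 0*232 = -78 + 0 = -78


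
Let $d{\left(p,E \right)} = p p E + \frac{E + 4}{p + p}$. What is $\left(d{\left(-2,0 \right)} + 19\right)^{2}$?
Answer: $324$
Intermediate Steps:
$d{\left(p,E \right)} = E p^{2} + \frac{4 + E}{2 p}$ ($d{\left(p,E \right)} = p^{2} E + \frac{4 + E}{2 p} = E p^{2} + \left(4 + E\right) \frac{1}{2 p} = E p^{2} + \frac{4 + E}{2 p}$)
$\left(d{\left(-2,0 \right)} + 19\right)^{2} = \left(\frac{2 + \frac{1}{2} \cdot 0 + 0 \left(-2\right)^{3}}{-2} + 19\right)^{2} = \left(- \frac{2 + 0 + 0 \left(-8\right)}{2} + 19\right)^{2} = \left(- \frac{2 + 0 + 0}{2} + 19\right)^{2} = \left(\left(- \frac{1}{2}\right) 2 + 19\right)^{2} = \left(-1 + 19\right)^{2} = 18^{2} = 324$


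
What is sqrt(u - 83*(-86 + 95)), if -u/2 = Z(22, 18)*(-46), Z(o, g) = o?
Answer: sqrt(1277) ≈ 35.735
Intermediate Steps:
u = 2024 (u = -44*(-46) = -2*(-1012) = 2024)
sqrt(u - 83*(-86 + 95)) = sqrt(2024 - 83*(-86 + 95)) = sqrt(2024 - 83*9) = sqrt(2024 - 747) = sqrt(1277)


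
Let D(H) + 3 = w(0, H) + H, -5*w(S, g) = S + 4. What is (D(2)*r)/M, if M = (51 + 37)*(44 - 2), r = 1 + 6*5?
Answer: -93/6160 ≈ -0.015097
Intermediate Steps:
w(S, g) = -⅘ - S/5 (w(S, g) = -(S + 4)/5 = -(4 + S)/5 = -⅘ - S/5)
r = 31 (r = 1 + 30 = 31)
M = 3696 (M = 88*42 = 3696)
D(H) = -19/5 + H (D(H) = -3 + ((-⅘ - ⅕*0) + H) = -3 + ((-⅘ + 0) + H) = -3 + (-⅘ + H) = -19/5 + H)
(D(2)*r)/M = ((-19/5 + 2)*31)/3696 = -9/5*31*(1/3696) = -279/5*1/3696 = -93/6160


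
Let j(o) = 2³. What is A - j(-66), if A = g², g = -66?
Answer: 4348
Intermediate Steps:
j(o) = 8
A = 4356 (A = (-66)² = 4356)
A - j(-66) = 4356 - 1*8 = 4356 - 8 = 4348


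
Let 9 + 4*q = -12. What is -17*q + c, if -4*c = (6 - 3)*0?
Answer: 357/4 ≈ 89.250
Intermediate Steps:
q = -21/4 (q = -9/4 + (1/4)*(-12) = -9/4 - 3 = -21/4 ≈ -5.2500)
c = 0 (c = -(6 - 3)*0/4 = -3*0/4 = -1/4*0 = 0)
-17*q + c = -17*(-21/4) + 0 = 357/4 + 0 = 357/4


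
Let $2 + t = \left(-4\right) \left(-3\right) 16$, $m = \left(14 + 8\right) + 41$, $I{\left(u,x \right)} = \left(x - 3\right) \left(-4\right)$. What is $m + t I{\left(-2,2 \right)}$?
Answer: $823$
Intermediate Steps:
$I{\left(u,x \right)} = 12 - 4 x$ ($I{\left(u,x \right)} = \left(-3 + x\right) \left(-4\right) = 12 - 4 x$)
$m = 63$ ($m = 22 + 41 = 63$)
$t = 190$ ($t = -2 + \left(-4\right) \left(-3\right) 16 = -2 + 12 \cdot 16 = -2 + 192 = 190$)
$m + t I{\left(-2,2 \right)} = 63 + 190 \left(12 - 8\right) = 63 + 190 \cdot 4 = 63 + 760 = 823$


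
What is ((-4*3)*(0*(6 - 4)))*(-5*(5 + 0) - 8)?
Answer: 0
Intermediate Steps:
((-4*3)*(0*(6 - 4)))*(-5*(5 + 0) - 8) = (-0*2)*(-5*5 - 8) = (-12*0)*(-25 - 8) = 0*(-33) = 0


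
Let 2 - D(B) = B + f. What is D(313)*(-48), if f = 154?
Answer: 22320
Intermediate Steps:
D(B) = -152 - B (D(B) = 2 - (B + 154) = 2 - (154 + B) = 2 + (-154 - B) = -152 - B)
D(313)*(-48) = (-152 - 1*313)*(-48) = (-152 - 313)*(-48) = -465*(-48) = 22320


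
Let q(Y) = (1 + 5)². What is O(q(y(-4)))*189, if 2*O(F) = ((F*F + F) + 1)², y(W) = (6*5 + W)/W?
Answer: 335832021/2 ≈ 1.6792e+8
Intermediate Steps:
y(W) = (30 + W)/W
q(Y) = 36 (q(Y) = 6² = 36)
O(F) = (1 + F + F²)²/2 (O(F) = ((F*F + F) + 1)²/2 = ((F² + F) + 1)²/2 = ((F + F²) + 1)²/2 = (1 + F + F²)²/2)
O(q(y(-4)))*189 = ((1 + 36 + 36²)²/2)*189 = ((1 + 36 + 1296)²/2)*189 = ((½)*1333²)*189 = ((½)*1776889)*189 = (1776889/2)*189 = 335832021/2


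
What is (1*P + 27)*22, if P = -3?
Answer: 528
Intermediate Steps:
(1*P + 27)*22 = (1*(-3) + 27)*22 = (-3 + 27)*22 = 24*22 = 528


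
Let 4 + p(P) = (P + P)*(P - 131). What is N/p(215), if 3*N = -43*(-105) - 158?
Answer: 4357/108348 ≈ 0.040213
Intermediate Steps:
N = 4357/3 (N = (-43*(-105) - 158)/3 = (4515 - 158)/3 = (⅓)*4357 = 4357/3 ≈ 1452.3)
p(P) = -4 + 2*P*(-131 + P) (p(P) = -4 + (P + P)*(P - 131) = -4 + (2*P)*(-131 + P) = -4 + 2*P*(-131 + P))
N/p(215) = 4357/(3*(-4 - 262*215 + 2*215²)) = 4357/(3*(-4 - 56330 + 2*46225)) = 4357/(3*(-4 - 56330 + 92450)) = (4357/3)/36116 = (4357/3)*(1/36116) = 4357/108348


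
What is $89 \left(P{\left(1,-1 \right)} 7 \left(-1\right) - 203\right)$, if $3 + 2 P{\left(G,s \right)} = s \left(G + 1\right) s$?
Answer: $- \frac{35511}{2} \approx -17756.0$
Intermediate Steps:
$P{\left(G,s \right)} = - \frac{3}{2} + \frac{s^{2} \left(1 + G\right)}{2}$ ($P{\left(G,s \right)} = - \frac{3}{2} + \frac{s \left(G + 1\right) s}{2} = - \frac{3}{2} + \frac{s \left(1 + G\right) s}{2} = - \frac{3}{2} + \frac{s^{2} \left(1 + G\right)}{2}$)
$89 \left(P{\left(1,-1 \right)} 7 \left(-1\right) - 203\right) = 89 \left(\left(- \frac{3}{2} + \frac{\left(-1\right)^{2}}{2} + \frac{1}{2} \cdot 1 \left(-1\right)^{2}\right) 7 \left(-1\right) - 203\right) = 89 \left(\left(- \frac{3}{2} + \frac{1}{2} \cdot 1 + \frac{1}{2} \cdot 1 \cdot 1\right) 7 \left(-1\right) - 203\right) = 89 \left(\left(- \frac{3}{2} + \frac{1}{2} + \frac{1}{2}\right) 7 \left(-1\right) - 203\right) = 89 \left(\left(- \frac{1}{2}\right) 7 \left(-1\right) - 203\right) = 89 \left(\left(- \frac{7}{2}\right) \left(-1\right) - 203\right) = 89 \left(\frac{7}{2} - 203\right) = 89 \left(- \frac{399}{2}\right) = - \frac{35511}{2}$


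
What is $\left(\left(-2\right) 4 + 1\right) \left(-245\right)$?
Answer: $1715$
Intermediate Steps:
$\left(\left(-2\right) 4 + 1\right) \left(-245\right) = \left(-8 + 1\right) \left(-245\right) = \left(-7\right) \left(-245\right) = 1715$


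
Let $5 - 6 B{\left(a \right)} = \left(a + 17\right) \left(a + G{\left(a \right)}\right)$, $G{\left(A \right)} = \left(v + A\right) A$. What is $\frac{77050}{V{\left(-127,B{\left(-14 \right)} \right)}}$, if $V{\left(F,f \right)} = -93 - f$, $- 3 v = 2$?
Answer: $\frac{462300}{11} \approx 42027.0$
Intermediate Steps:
$v = - \frac{2}{3}$ ($v = \left(- \frac{1}{3}\right) 2 = - \frac{2}{3} \approx -0.66667$)
$G{\left(A \right)} = A \left(- \frac{2}{3} + A\right)$ ($G{\left(A \right)} = \left(- \frac{2}{3} + A\right) A = A \left(- \frac{2}{3} + A\right)$)
$B{\left(a \right)} = \frac{5}{6} - \frac{\left(17 + a\right) \left(a + \frac{a \left(-2 + 3 a\right)}{3}\right)}{6}$ ($B{\left(a \right)} = \frac{5}{6} - \frac{\left(a + 17\right) \left(a + \frac{a \left(-2 + 3 a\right)}{3}\right)}{6} = \frac{5}{6} - \frac{\left(17 + a\right) \left(a + \frac{a \left(-2 + 3 a\right)}{3}\right)}{6}$)
$\frac{77050}{V{\left(-127,B{\left(-14 \right)} \right)}} = \frac{77050}{-93 - \left(\frac{5}{6} - \frac{26 \left(-14\right)^{2}}{9} - - \frac{119}{9} - \frac{\left(-14\right)^{3}}{6}\right)} = \frac{77050}{-93 - \left(\frac{5}{6} - \frac{5096}{9} + \frac{119}{9} - - \frac{1372}{3}\right)} = \frac{77050}{-93 - \left(\frac{5}{6} - \frac{5096}{9} + \frac{119}{9} + \frac{1372}{3}\right)} = \frac{77050}{-93 - - \frac{569}{6}} = \frac{77050}{-93 + \frac{569}{6}} = \frac{77050}{\frac{11}{6}} = 77050 \cdot \frac{6}{11} = \frac{462300}{11}$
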